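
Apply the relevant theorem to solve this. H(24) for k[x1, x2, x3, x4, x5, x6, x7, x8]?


C(d+n-1,n-1)=C(31,7)=2629575


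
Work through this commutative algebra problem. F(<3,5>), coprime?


gcd(3,5)=1 => F=ab-a-b=3*5-3-5=15-8=7


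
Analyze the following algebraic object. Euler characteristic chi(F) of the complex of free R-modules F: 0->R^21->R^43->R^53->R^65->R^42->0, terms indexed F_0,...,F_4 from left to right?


chi = sum (-1)^i * rank:
(-1)^0*21=21
(-1)^1*43=-43
(-1)^2*53=53
(-1)^3*65=-65
(-1)^4*42=42
chi=8


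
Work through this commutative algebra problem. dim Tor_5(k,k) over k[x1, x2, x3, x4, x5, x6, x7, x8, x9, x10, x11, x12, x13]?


Koszul: C(n,i)=C(13,5)=1287


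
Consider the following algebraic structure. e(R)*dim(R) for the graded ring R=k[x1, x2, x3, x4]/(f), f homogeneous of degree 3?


e(R)=deg(f)=3, dim(R)=4-1=3
e*dim=3*3=9


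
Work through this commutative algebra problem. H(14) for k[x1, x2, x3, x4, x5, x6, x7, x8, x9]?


C(d+n-1,n-1)=C(22,8)=319770


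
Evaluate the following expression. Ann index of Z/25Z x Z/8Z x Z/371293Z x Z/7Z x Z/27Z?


Exponent = lcm of the cyclic orders; pairwise coprime => product.
5^2*2^3*13^5*7^1*3^3=25*8*371293*7*27=14034875400


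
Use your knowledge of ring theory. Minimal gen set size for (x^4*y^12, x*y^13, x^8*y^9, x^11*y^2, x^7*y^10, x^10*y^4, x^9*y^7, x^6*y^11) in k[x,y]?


Remove redundant (divisible by others).
Min: x^11*y^2, x^10*y^4, x^9*y^7, x^8*y^9, x^7*y^10, x^6*y^11, x^4*y^12, x*y^13
Count=8


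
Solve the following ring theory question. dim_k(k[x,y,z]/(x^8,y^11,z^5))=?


Basis: x^iy^jz^k, i<8,j<11,k<5
8*11*5=440


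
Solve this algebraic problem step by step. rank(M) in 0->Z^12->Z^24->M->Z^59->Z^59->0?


Alt sum=0:
(-1)^0*12 + (-1)^1*24 + (-1)^2*? + (-1)^3*59 + (-1)^4*59=0
rank(M)=12


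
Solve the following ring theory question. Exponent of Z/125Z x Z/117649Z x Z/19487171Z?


Exponent = lcm of the cyclic orders; pairwise coprime => product.
5^3*7^6*11^7=125*117649*19487171=286580772622375


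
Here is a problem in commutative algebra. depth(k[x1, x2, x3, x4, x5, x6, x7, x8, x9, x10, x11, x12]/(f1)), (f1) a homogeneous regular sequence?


depth(R)=12
depth(R/I)=12-1=11


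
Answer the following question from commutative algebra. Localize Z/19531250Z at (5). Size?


5-primary part: 19531250=5^10*2
Size=5^10=9765625


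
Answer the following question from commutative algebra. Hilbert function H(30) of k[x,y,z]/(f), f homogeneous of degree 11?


C(32,2)-C(21,2)=496-210=286


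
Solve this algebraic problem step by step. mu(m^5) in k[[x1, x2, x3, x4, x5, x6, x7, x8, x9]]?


C(n+d-1,d)=C(13,5)=1287


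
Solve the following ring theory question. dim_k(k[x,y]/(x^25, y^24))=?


Basis: x^i*y^j, i<25, j<24
25*24=600


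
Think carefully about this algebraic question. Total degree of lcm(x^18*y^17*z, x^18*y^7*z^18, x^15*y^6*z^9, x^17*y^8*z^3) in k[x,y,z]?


lcm = componentwise max:
x: max(18,18,15,17)=18
y: max(17,7,6,8)=17
z: max(1,18,9,3)=18
Total=18+17+18=53


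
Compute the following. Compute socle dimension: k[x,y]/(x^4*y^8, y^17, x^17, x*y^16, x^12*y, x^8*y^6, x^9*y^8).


Socle = ann(m) = span of standard monomials u with x*u, y*u in I (staircase corners).
Redundant generators: x^9*y^8
Minimal generators: x^17, x^12*y, x^8*y^6, x^4*y^8, x*y^16, y^17
Corners: y^16, x^3y^15, x^7y^7, x^11y^5, x^16
Socle dim=5


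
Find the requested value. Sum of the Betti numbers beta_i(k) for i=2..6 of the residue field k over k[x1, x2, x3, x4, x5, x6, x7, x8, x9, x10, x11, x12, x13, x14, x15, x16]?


Koszul resolution: beta_i(k)=C(n,i), n=16
C(16,2)=120, C(16,3)=560, C(16,4)=1820, C(16,5)=4368, C(16,6)=8008
Sum=14876


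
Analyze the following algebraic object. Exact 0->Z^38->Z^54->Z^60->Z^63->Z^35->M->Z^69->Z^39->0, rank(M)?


Alt sum=0:
(-1)^0*38 + (-1)^1*54 + (-1)^2*60 + (-1)^3*63 + (-1)^4*35 + (-1)^5*? + (-1)^6*69 + (-1)^7*39=0
rank(M)=46


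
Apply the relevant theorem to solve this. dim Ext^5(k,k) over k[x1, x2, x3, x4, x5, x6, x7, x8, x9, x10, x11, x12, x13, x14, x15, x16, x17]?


C(n,i)=C(17,5)=6188


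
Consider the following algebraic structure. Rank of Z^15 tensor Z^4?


rank(M(x)N) = rank(M)*rank(N)
15*4 = 60


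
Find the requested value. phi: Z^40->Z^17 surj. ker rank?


rank(ker) = 40-17 = 23


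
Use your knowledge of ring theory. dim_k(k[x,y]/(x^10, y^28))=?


Basis: x^i*y^j, i<10, j<28
10*28=280


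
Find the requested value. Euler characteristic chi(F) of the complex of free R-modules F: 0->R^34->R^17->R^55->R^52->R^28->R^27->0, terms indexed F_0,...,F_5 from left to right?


chi = sum (-1)^i * rank:
(-1)^0*34=34
(-1)^1*17=-17
(-1)^2*55=55
(-1)^3*52=-52
(-1)^4*28=28
(-1)^5*27=-27
chi=21


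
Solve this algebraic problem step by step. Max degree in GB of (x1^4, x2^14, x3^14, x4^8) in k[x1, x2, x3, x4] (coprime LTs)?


Pure powers, coprime LTs => already GB.
Degrees: 4, 14, 14, 8
Max=14


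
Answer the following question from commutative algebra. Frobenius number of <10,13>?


gcd(10,13)=1 => F=ab-a-b=10*13-10-13=130-23=107


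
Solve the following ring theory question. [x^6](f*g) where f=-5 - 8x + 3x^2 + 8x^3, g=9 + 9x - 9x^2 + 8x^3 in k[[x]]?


[x^6] = sum a_i*b_j, i+j=6
  8*8=64
Sum=64


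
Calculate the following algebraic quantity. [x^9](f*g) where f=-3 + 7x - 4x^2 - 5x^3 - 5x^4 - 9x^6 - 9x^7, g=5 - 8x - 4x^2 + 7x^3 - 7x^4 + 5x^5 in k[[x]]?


[x^9] = sum a_i*b_j, i+j=9
  -5*5=-25
  -9*7=-63
  -9*-4=36
Sum=-52


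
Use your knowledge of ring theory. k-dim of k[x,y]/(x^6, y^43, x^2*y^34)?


k[x,y]/I, I = (x^6, y^43, x^2*y^34)
Rect: 6x43=258. Corner: (6-2)x(43-34)=36.
dim = 258-36 = 222


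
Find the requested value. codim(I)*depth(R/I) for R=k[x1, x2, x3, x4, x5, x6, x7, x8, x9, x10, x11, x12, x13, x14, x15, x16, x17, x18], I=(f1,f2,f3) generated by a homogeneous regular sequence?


codim=3, depth=dim(R/I)=18-3=15
Product=3*15=45


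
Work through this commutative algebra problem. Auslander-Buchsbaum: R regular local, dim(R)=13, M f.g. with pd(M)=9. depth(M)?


pd+depth=depth(R)=13
depth=13-9=4


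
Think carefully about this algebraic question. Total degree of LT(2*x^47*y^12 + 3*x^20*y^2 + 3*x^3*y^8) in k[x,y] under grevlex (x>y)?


LT: 2*x^47*y^12
deg_x=47, deg_y=12
Total=47+12=59


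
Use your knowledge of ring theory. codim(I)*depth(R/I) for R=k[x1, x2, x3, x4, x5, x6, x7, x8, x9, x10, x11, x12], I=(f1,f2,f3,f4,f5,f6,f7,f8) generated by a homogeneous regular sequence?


codim=8, depth=dim(R/I)=12-8=4
Product=8*4=32


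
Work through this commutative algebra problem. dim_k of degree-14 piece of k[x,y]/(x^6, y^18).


k[x,y], I = (x^6, y^18), d = 14
Need i < 6 and d-i < 18.
Range: 0 <= i <= 5.
H(14) = 6


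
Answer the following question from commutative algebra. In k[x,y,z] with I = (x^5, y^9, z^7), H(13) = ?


Need i<5, j<9, k<7 with i+j+k=13.
For each i, j ranges over max(0,13-i-6)..min(8,13-i):
  i=0: j in [7,8] -> 2
  i=1: j in [6,8] -> 3
  i=2: j in [5,8] -> 4
  i=3: j in [4,8] -> 5
  i=4: j in [3,8] -> 6
H(13) = 2+3+4+5+6 = 20


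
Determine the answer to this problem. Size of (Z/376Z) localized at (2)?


2-primary part: 376=2^3*47
Size=2^3=8


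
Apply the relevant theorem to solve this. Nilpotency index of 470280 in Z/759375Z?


470280^k mod 759375:
k=1: 470280
k=2: 625275
k=3: 27000
k=4: 50625
k=5: 0
First zero at k = 5


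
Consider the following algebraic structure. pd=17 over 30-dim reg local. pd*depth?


pd+depth=30
depth=30-17=13
pd*depth=17*13=221


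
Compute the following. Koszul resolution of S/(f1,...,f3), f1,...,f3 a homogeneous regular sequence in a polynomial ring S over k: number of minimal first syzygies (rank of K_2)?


Regular sequence => Koszul complex is the minimal free resolution.
Syz_1 minimally generated by Koszul relations f_i*e_j - f_j*e_i (i<j): mu(Syz_1) = beta_2 = C(m,2) = m(m-1)/2
m=3
3*2/2 = 3


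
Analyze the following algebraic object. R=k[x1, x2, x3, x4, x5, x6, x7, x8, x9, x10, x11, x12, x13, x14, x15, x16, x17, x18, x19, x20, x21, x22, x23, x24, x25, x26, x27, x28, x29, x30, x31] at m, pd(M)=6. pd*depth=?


pd+depth=31
depth=31-6=25
pd*depth=6*25=150


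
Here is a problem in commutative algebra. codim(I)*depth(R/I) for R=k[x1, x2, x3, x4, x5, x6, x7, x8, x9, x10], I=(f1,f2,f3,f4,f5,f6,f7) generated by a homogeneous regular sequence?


codim=7, depth=dim(R/I)=10-7=3
Product=7*3=21


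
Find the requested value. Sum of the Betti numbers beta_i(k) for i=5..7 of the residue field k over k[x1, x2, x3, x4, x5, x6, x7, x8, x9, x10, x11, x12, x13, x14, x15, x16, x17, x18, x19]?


Koszul resolution: beta_i(k)=C(n,i), n=19
C(19,5)=11628, C(19,6)=27132, C(19,7)=50388
Sum=89148


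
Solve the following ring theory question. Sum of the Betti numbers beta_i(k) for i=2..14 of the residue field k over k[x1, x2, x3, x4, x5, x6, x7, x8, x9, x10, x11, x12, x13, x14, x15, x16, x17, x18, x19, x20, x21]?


Koszul resolution: beta_i(k)=C(n,i), n=21
C(21,2)=210, C(21,3)=1330, C(21,4)=5985, C(21,5)=20349, C(21,6)=54264, C(21,7)=116280, C(21,8)=203490, C(21,9)=293930, C(21,10)=352716, C(21,11)=352716, C(21,12)=293930, C(21,13)=203490, C(21,14)=116280
Sum=2014970


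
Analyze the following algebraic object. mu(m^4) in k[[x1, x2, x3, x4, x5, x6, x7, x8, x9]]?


C(n+d-1,d)=C(12,4)=495


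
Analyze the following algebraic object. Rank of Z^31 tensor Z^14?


rank(M(x)N) = rank(M)*rank(N)
31*14 = 434


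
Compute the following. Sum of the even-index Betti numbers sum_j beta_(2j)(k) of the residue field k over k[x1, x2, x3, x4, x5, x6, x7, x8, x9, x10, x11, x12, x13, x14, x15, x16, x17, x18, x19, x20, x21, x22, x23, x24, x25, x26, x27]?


Koszul resolution: beta_i(k)=C(n,i), n=27
sum_even C(27,i) = 2^(n-1) = 2^26 = 67108864


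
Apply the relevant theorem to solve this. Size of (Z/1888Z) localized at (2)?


2-primary part: 1888=2^5*59
Size=2^5=32


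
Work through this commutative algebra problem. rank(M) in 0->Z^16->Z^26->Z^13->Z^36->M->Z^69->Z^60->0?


Alt sum=0:
(-1)^0*16 + (-1)^1*26 + (-1)^2*13 + (-1)^3*36 + (-1)^4*? + (-1)^5*69 + (-1)^6*60=0
rank(M)=42


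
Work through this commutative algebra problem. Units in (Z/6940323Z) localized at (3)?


Local ring = Z/243Z.
phi(243) = 3^4*(3-1) = 162


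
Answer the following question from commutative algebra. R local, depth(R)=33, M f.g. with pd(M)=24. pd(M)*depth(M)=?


pd+depth=33
depth=33-24=9
pd*depth=24*9=216


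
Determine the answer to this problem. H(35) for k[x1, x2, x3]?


C(d+n-1,n-1)=C(37,2)=666


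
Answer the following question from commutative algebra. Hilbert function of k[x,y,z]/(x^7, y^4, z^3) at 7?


Need i<7, j<4, k<3 with i+j+k=7.
For each i, j ranges over max(0,7-i-2)..min(3,7-i):
  i=0: j in [5,3] -> 0
  i=1: j in [4,3] -> 0
  i=2: j in [3,3] -> 1
  i=3: j in [2,3] -> 2
  i=4: j in [1,3] -> 3
  i=5: j in [0,2] -> 3
  i=6: j in [0,1] -> 2
H(7) = 0+0+1+2+3+3+2 = 11


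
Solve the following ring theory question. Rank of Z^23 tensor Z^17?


rank(M(x)N) = rank(M)*rank(N)
23*17 = 391


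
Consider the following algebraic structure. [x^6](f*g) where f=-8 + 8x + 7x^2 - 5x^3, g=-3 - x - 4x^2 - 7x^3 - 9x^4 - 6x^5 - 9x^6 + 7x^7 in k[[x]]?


[x^6] = sum a_i*b_j, i+j=6
  -8*-9=72
  8*-6=-48
  7*-9=-63
  -5*-7=35
Sum=-4


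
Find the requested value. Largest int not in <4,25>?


gcd(4,25)=1 => F=ab-a-b=4*25-4-25=100-29=71


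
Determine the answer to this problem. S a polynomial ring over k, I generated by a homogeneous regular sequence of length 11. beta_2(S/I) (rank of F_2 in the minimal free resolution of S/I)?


Regular sequence => Koszul complex is the minimal free resolution.
Syz_1 minimally generated by Koszul relations f_i*e_j - f_j*e_i (i<j): mu(Syz_1) = beta_2 = C(m,2) = m(m-1)/2
m=11
11*10/2 = 55


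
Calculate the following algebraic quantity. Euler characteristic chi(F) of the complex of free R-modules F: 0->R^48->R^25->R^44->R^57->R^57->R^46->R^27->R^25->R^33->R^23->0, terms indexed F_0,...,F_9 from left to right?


chi = sum (-1)^i * rank:
(-1)^0*48=48
(-1)^1*25=-25
(-1)^2*44=44
(-1)^3*57=-57
(-1)^4*57=57
(-1)^5*46=-46
(-1)^6*27=27
(-1)^7*25=-25
(-1)^8*33=33
(-1)^9*23=-23
chi=33


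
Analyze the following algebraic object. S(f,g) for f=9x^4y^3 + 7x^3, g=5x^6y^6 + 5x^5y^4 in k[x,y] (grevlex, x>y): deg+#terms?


LT(f)=9x^4y^3, LT(g)=5x^6y^6
lcm(LM)=x^6y^6
S(f,g) (scaled by 45 to clear denominators) = 5x^2y^3*f - 9*g = -45x^5y^4 + 35x^5y^3
2 terms, deg 9.
9+2=11


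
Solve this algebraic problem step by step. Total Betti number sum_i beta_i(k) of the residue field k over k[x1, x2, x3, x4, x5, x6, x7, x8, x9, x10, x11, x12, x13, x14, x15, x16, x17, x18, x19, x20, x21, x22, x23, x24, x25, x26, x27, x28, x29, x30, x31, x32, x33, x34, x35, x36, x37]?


Koszul resolution: beta_i(k)=C(n,i), n=37
sum_i C(37,i) = 2^37 = 137438953472


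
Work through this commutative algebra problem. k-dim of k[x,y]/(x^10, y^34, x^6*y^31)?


k[x,y]/I, I = (x^10, y^34, x^6*y^31)
Rect: 10x34=340. Corner: (10-6)x(34-31)=12.
dim = 340-12 = 328


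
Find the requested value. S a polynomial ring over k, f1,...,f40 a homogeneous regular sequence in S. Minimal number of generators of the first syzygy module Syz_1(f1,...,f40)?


Regular sequence => Koszul complex is the minimal free resolution.
Syz_1 minimally generated by Koszul relations f_i*e_j - f_j*e_i (i<j): mu(Syz_1) = beta_2 = C(m,2) = m(m-1)/2
m=40
40*39/2 = 780


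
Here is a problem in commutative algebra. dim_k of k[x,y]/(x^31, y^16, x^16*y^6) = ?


k[x,y]/I, I = (x^31, y^16, x^16*y^6)
Rect: 31x16=496. Corner: (31-16)x(16-6)=150.
dim = 496-150 = 346


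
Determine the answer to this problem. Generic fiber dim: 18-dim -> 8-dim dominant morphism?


dim(fiber)=dim(X)-dim(Y)=18-8=10


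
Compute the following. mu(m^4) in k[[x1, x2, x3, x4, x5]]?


C(n+d-1,d)=C(8,4)=70


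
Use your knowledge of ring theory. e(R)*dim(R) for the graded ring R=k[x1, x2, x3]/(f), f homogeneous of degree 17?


e(R)=deg(f)=17, dim(R)=3-1=2
e*dim=17*2=34


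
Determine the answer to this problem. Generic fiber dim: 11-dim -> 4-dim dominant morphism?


dim(fiber)=dim(X)-dim(Y)=11-4=7


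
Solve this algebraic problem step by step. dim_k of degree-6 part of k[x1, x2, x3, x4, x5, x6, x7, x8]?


C(d+n-1,n-1)=C(13,7)=1716


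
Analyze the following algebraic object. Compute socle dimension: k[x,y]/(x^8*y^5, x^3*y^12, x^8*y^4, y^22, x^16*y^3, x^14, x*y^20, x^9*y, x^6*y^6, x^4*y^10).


Socle = ann(m) = span of standard monomials u with x*u, y*u in I (staircase corners).
Redundant generators: x^16*y^3, x^8*y^5
Minimal generators: x^14, x^9*y, x^8*y^4, x^6*y^6, x^4*y^10, x^3*y^12, x*y^20, y^22
Corners: y^21, x^2y^19, x^3y^11, x^5y^9, x^7y^5, x^8y^3, x^13
Socle dim=7


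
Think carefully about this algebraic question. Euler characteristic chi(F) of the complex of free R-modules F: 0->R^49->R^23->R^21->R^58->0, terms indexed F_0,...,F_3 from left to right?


chi = sum (-1)^i * rank:
(-1)^0*49=49
(-1)^1*23=-23
(-1)^2*21=21
(-1)^3*58=-58
chi=-11


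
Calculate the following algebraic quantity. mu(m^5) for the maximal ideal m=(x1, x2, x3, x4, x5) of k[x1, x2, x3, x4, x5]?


Graded Nakayama: mu(m^d) = dim_k (m^d/m^(d+1)) = #degree-5 monomials in 5 vars
C(n+d-1,d)=C(9,5)=126


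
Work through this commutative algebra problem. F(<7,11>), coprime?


gcd(7,11)=1 => F=ab-a-b=7*11-7-11=77-18=59


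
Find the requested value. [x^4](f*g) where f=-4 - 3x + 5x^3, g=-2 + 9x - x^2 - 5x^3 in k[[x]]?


[x^4] = sum a_i*b_j, i+j=4
  -3*-5=15
  5*9=45
Sum=60


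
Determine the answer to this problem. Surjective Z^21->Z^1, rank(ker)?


rank(ker) = 21-1 = 20


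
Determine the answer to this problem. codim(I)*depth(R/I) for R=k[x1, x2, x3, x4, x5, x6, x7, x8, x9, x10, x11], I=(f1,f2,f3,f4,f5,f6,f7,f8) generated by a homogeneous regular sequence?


codim=8, depth=dim(R/I)=11-8=3
Product=8*3=24


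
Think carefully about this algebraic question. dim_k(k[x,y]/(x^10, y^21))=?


Basis: x^i*y^j, i<10, j<21
10*21=210


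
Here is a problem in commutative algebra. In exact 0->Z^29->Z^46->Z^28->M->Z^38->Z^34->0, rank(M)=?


Alt sum=0:
(-1)^0*29 + (-1)^1*46 + (-1)^2*28 + (-1)^3*? + (-1)^4*38 + (-1)^5*34=0
rank(M)=15


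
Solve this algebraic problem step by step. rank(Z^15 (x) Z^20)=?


rank(M(x)N) = rank(M)*rank(N)
15*20 = 300


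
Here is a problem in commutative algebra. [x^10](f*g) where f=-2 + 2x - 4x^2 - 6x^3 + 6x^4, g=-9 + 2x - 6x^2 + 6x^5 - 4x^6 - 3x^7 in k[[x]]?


[x^10] = sum a_i*b_j, i+j=10
  -6*-3=18
  6*-4=-24
Sum=-6


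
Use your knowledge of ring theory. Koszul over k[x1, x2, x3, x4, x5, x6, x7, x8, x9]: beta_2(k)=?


C(n,i)=C(9,2)=36


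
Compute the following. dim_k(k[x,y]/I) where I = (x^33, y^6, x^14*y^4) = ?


k[x,y]/I, I = (x^33, y^6, x^14*y^4)
Rect: 33x6=198. Corner: (33-14)x(6-4)=38.
dim = 198-38 = 160


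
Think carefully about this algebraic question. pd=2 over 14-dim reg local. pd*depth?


pd+depth=14
depth=14-2=12
pd*depth=2*12=24


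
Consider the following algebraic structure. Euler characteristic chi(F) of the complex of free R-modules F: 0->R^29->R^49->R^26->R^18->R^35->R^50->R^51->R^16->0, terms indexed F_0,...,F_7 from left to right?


chi = sum (-1)^i * rank:
(-1)^0*29=29
(-1)^1*49=-49
(-1)^2*26=26
(-1)^3*18=-18
(-1)^4*35=35
(-1)^5*50=-50
(-1)^6*51=51
(-1)^7*16=-16
chi=8


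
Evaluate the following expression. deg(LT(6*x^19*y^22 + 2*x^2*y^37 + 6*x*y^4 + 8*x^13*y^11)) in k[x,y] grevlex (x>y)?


LT: 6*x^19*y^22
deg_x=19, deg_y=22
Total=19+22=41


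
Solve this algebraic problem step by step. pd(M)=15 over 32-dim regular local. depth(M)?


pd+depth=depth(R)=32
depth=32-15=17


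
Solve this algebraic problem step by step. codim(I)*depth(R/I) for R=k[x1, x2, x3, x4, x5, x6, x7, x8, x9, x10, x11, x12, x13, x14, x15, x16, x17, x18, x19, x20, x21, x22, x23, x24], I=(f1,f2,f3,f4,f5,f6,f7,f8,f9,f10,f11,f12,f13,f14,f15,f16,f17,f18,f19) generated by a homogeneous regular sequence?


codim=19, depth=dim(R/I)=24-19=5
Product=19*5=95


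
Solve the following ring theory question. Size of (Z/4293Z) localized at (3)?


3-primary part: 4293=3^4*53
Size=3^4=81


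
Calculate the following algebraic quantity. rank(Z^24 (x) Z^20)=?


rank(M(x)N) = rank(M)*rank(N)
24*20 = 480


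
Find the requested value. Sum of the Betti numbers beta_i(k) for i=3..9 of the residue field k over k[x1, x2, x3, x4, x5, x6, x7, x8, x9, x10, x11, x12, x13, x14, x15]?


Koszul resolution: beta_i(k)=C(n,i), n=15
C(15,3)=455, C(15,4)=1365, C(15,5)=3003, C(15,6)=5005, C(15,7)=6435, C(15,8)=6435, C(15,9)=5005
Sum=27703


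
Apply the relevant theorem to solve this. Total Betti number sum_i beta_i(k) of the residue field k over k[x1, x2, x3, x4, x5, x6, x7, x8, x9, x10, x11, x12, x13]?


Koszul resolution: beta_i(k)=C(n,i), n=13
sum_i C(13,i) = 2^13 = 8192


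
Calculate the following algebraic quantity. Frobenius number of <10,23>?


gcd(10,23)=1 => F=ab-a-b=10*23-10-23=230-33=197


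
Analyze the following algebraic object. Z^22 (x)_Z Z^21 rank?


rank(M(x)N) = rank(M)*rank(N)
22*21 = 462


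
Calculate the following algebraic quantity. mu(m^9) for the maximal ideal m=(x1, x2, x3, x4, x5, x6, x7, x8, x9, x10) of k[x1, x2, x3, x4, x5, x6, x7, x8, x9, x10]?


Graded Nakayama: mu(m^d) = dim_k (m^d/m^(d+1)) = #degree-9 monomials in 10 vars
C(n+d-1,d)=C(18,9)=48620


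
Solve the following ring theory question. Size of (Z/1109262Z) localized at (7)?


7-primary part: 1109262=7^5*66
Size=7^5=16807


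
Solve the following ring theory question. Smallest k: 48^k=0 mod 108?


48^k mod 108:
k=1: 48
k=2: 36
k=3: 0
First zero at k = 3


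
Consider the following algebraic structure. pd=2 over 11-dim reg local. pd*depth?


pd+depth=11
depth=11-2=9
pd*depth=2*9=18


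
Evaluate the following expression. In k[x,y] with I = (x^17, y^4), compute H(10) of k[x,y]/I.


k[x,y], I = (x^17, y^4), d = 10
Need i < 17 and d-i < 4.
Range: 7 <= i <= 10.
H(10) = 4


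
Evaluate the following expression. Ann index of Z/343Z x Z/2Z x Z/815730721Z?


Exponent = lcm of the cyclic orders; pairwise coprime => product.
7^3*2^1*13^8=343*2*815730721=559591274606


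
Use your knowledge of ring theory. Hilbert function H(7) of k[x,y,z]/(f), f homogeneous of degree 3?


C(9,2)-C(6,2)=36-15=21


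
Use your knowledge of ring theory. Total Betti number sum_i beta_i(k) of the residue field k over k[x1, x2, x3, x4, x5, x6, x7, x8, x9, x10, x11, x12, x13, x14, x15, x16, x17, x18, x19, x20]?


Koszul resolution: beta_i(k)=C(n,i), n=20
sum_i C(20,i) = 2^20 = 1048576


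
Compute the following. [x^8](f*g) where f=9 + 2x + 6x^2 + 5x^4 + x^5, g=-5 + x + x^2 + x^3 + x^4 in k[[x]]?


[x^8] = sum a_i*b_j, i+j=8
  5*1=5
  1*1=1
Sum=6


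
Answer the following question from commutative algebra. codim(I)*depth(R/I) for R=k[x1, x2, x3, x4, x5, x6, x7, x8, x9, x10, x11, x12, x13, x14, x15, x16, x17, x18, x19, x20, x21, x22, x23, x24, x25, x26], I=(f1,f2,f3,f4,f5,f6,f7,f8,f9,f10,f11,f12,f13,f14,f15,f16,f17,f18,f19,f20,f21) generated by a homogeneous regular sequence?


codim=21, depth=dim(R/I)=26-21=5
Product=21*5=105


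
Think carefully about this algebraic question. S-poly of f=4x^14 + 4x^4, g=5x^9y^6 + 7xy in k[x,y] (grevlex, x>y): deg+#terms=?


LT(f)=4x^14, LT(g)=5x^9y^6
lcm(LM)=x^14y^6
S(f,g) (scaled by 20 to clear denominators) = 5y^6*f - 4x^5*g = 20x^4y^6 - 28x^6y
2 terms, deg 10.
10+2=12


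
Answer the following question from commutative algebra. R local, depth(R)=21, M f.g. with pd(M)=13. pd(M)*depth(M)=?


pd+depth=21
depth=21-13=8
pd*depth=13*8=104


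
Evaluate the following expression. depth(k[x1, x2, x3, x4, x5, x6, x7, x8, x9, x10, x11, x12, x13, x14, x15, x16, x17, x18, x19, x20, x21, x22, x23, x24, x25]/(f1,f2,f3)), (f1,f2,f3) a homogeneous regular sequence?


depth(R)=25
depth(R/I)=25-3=22


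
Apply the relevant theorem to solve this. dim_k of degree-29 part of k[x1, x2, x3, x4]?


C(d+n-1,n-1)=C(32,3)=4960


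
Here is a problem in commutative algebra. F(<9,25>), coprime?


gcd(9,25)=1 => F=ab-a-b=9*25-9-25=225-34=191


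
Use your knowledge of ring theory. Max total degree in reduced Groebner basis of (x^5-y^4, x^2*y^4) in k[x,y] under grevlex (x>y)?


LT(f1)=x^5, LT(f2)=x^2y^4, lcm=x^5y^4
S(f1,f2) = y^4*f1 - x^3*f2 = -y^8
Reduced GB = {f1, f2, y^8}; degrees 5, 6, 8
Max = 8


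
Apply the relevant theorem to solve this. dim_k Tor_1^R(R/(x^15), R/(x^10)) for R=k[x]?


Tor_1(R/I,R/J)=(I cap J)/IJ=(x^15)/(x^25)
dim=25-15=min(15,10)=10


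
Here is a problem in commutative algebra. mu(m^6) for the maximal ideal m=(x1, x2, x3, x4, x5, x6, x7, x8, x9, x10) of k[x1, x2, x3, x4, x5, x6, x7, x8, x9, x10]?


Graded Nakayama: mu(m^d) = dim_k (m^d/m^(d+1)) = #degree-6 monomials in 10 vars
C(n+d-1,d)=C(15,6)=5005


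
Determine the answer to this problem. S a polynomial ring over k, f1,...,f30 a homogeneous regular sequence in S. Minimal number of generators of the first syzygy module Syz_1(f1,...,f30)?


Regular sequence => Koszul complex is the minimal free resolution.
Syz_1 minimally generated by Koszul relations f_i*e_j - f_j*e_i (i<j): mu(Syz_1) = beta_2 = C(m,2) = m(m-1)/2
m=30
30*29/2 = 435


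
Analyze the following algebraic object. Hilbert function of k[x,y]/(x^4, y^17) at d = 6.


k[x,y], I = (x^4, y^17), d = 6
Need i < 4 and d-i < 17.
Range: 0 <= i <= 3.
H(6) = 4


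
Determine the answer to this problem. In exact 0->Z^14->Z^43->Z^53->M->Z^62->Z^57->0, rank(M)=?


Alt sum=0:
(-1)^0*14 + (-1)^1*43 + (-1)^2*53 + (-1)^3*? + (-1)^4*62 + (-1)^5*57=0
rank(M)=29


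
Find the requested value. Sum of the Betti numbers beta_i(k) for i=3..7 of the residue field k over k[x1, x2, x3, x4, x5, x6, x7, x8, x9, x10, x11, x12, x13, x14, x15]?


Koszul resolution: beta_i(k)=C(n,i), n=15
C(15,3)=455, C(15,4)=1365, C(15,5)=3003, C(15,6)=5005, C(15,7)=6435
Sum=16263


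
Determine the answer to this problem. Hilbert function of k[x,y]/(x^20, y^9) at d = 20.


k[x,y], I = (x^20, y^9), d = 20
Need i < 20 and d-i < 9.
Range: 12 <= i <= 19.
H(20) = 8


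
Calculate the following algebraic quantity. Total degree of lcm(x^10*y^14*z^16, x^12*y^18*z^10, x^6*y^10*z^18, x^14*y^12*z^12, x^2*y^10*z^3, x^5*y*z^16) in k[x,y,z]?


lcm = componentwise max:
x: max(10,12,6,14,2,5)=14
y: max(14,18,10,12,10,1)=18
z: max(16,10,18,12,3,16)=18
Total=14+18+18=50


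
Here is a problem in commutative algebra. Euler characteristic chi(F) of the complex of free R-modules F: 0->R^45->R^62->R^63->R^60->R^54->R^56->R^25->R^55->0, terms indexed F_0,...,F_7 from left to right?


chi = sum (-1)^i * rank:
(-1)^0*45=45
(-1)^1*62=-62
(-1)^2*63=63
(-1)^3*60=-60
(-1)^4*54=54
(-1)^5*56=-56
(-1)^6*25=25
(-1)^7*55=-55
chi=-46


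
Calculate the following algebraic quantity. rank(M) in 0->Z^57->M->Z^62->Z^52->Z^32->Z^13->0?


Alt sum=0:
(-1)^0*57 + (-1)^1*? + (-1)^2*62 + (-1)^3*52 + (-1)^4*32 + (-1)^5*13=0
rank(M)=86


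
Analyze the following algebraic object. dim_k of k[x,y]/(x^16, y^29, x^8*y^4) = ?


k[x,y]/I, I = (x^16, y^29, x^8*y^4)
Rect: 16x29=464. Corner: (16-8)x(29-4)=200.
dim = 464-200 = 264


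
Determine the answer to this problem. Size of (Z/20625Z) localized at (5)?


5-primary part: 20625=5^4*33
Size=5^4=625


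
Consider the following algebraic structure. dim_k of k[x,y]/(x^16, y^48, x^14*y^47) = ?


k[x,y]/I, I = (x^16, y^48, x^14*y^47)
Rect: 16x48=768. Corner: (16-14)x(48-47)=2.
dim = 768-2 = 766


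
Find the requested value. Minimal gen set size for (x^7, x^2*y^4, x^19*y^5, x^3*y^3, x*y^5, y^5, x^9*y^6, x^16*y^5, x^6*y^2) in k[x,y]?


Remove redundant (divisible by others).
x^19*y^5 redundant.
x^16*y^5 redundant.
x^9*y^6 redundant.
x*y^5 redundant.
Min: x^7, x^6*y^2, x^3*y^3, x^2*y^4, y^5
Count=5


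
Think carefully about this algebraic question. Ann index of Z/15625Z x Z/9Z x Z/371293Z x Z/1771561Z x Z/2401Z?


Exponent = lcm of the cyclic orders; pairwise coprime => product.
5^6*3^2*13^5*11^6*7^4=15625*9*371293*1771561*2401=222089265603783703125


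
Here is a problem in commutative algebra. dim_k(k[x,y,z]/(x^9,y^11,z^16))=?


Basis: x^iy^jz^k, i<9,j<11,k<16
9*11*16=1584


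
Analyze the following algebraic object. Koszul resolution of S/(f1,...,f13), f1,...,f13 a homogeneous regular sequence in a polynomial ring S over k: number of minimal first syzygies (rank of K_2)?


Regular sequence => Koszul complex is the minimal free resolution.
Syz_1 minimally generated by Koszul relations f_i*e_j - f_j*e_i (i<j): mu(Syz_1) = beta_2 = C(m,2) = m(m-1)/2
m=13
13*12/2 = 78


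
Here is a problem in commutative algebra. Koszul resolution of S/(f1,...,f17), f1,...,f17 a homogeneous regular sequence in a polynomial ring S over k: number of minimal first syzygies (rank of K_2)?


Regular sequence => Koszul complex is the minimal free resolution.
Syz_1 minimally generated by Koszul relations f_i*e_j - f_j*e_i (i<j): mu(Syz_1) = beta_2 = C(m,2) = m(m-1)/2
m=17
17*16/2 = 136


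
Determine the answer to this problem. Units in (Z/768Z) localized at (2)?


Local ring = Z/256Z.
phi(256) = 2^7*(2-1) = 128


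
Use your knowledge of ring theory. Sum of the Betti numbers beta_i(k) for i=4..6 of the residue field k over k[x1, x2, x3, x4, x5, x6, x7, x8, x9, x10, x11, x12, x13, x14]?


Koszul resolution: beta_i(k)=C(n,i), n=14
C(14,4)=1001, C(14,5)=2002, C(14,6)=3003
Sum=6006


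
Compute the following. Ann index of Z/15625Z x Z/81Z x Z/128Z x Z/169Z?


Exponent = lcm of the cyclic orders; pairwise coprime => product.
5^6*3^4*2^7*13^2=15625*81*128*169=27378000000


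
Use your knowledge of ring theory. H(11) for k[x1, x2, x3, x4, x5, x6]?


C(d+n-1,n-1)=C(16,5)=4368


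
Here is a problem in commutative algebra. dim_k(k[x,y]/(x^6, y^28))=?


Basis: x^i*y^j, i<6, j<28
6*28=168


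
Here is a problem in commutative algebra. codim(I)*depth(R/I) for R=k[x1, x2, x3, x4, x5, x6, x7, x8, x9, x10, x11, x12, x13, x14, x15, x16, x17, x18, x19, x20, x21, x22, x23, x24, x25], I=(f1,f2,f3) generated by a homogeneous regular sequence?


codim=3, depth=dim(R/I)=25-3=22
Product=3*22=66


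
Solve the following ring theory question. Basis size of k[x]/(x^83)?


Basis: 1,x,...,x^82
dim=83


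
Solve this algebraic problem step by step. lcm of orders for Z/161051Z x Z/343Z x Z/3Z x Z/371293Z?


Exponent = lcm of the cyclic orders; pairwise coprime => product.
11^5*7^3*3^1*13^5=161051*343*3*371293=61531225102347


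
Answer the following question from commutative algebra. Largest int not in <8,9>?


gcd(8,9)=1 => F=ab-a-b=8*9-8-9=72-17=55


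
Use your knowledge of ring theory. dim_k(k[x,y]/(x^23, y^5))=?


Basis: x^i*y^j, i<23, j<5
23*5=115


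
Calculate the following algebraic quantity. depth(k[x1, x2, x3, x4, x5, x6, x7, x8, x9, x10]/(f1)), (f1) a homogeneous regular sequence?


depth(R)=10
depth(R/I)=10-1=9


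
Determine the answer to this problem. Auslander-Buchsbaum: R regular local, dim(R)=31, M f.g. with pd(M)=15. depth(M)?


pd+depth=depth(R)=31
depth=31-15=16


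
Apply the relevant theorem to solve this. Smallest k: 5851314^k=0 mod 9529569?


5851314^k mod 9529569:
k=1: 5851314
k=2: 1905120
k=3: 3750705
k=4: 2917215
k=5: 5445468
k=6: 0
First zero at k = 6


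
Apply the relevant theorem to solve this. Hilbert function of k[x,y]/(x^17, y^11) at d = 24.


k[x,y], I = (x^17, y^11), d = 24
Need i < 17 and d-i < 11.
Range: 14 <= i <= 16.
H(24) = 3


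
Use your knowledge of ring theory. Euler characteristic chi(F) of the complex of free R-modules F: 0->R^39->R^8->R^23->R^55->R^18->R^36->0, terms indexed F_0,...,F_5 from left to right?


chi = sum (-1)^i * rank:
(-1)^0*39=39
(-1)^1*8=-8
(-1)^2*23=23
(-1)^3*55=-55
(-1)^4*18=18
(-1)^5*36=-36
chi=-19


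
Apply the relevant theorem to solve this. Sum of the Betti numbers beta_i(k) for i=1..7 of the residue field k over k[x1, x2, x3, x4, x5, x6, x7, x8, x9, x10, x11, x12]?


Koszul resolution: beta_i(k)=C(n,i), n=12
C(12,1)=12, C(12,2)=66, C(12,3)=220, C(12,4)=495, C(12,5)=792, C(12,6)=924, C(12,7)=792
Sum=3301


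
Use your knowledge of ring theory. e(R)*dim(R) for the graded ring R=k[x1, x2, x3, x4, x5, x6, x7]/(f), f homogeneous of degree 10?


e(R)=deg(f)=10, dim(R)=7-1=6
e*dim=10*6=60


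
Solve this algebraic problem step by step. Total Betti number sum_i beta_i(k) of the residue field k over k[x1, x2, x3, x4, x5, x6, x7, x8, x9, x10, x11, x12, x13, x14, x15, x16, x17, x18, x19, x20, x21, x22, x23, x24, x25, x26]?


Koszul resolution: beta_i(k)=C(n,i), n=26
sum_i C(26,i) = 2^26 = 67108864


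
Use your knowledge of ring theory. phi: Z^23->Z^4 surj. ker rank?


rank(ker) = 23-4 = 19


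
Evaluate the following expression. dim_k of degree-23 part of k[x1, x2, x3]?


C(d+n-1,n-1)=C(25,2)=300


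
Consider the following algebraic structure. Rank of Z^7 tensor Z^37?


rank(M(x)N) = rank(M)*rank(N)
7*37 = 259


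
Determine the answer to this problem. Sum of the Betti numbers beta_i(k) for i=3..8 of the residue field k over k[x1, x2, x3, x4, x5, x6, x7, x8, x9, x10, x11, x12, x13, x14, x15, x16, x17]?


Koszul resolution: beta_i(k)=C(n,i), n=17
C(17,3)=680, C(17,4)=2380, C(17,5)=6188, C(17,6)=12376, C(17,7)=19448, C(17,8)=24310
Sum=65382


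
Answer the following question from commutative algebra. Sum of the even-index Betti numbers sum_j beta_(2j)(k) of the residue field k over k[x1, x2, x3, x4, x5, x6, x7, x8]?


Koszul resolution: beta_i(k)=C(n,i), n=8
sum_even C(8,i) = 2^(n-1) = 2^7 = 128


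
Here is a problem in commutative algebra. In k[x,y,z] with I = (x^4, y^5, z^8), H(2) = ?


Need i<4, j<5, k<8 with i+j+k=2.
For each i, j ranges over max(0,2-i-7)..min(4,2-i):
  i=0: j in [0,2] -> 3
  i=1: j in [0,1] -> 2
  i=2: j in [0,0] -> 1
H(2) = 3+2+1 = 6


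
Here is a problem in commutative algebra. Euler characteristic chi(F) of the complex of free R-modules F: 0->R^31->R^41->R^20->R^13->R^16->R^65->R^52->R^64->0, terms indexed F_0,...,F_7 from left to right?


chi = sum (-1)^i * rank:
(-1)^0*31=31
(-1)^1*41=-41
(-1)^2*20=20
(-1)^3*13=-13
(-1)^4*16=16
(-1)^5*65=-65
(-1)^6*52=52
(-1)^7*64=-64
chi=-64


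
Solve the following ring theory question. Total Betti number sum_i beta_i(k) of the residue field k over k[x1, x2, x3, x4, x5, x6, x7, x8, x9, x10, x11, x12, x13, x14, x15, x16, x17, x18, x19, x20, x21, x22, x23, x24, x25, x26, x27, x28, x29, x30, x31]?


Koszul resolution: beta_i(k)=C(n,i), n=31
sum_i C(31,i) = 2^31 = 2147483648


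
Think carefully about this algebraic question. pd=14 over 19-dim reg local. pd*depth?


pd+depth=19
depth=19-14=5
pd*depth=14*5=70


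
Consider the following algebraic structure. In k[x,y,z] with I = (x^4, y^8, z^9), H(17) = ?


Need i<4, j<8, k<9 with i+j+k=17.
For each i, j ranges over max(0,17-i-8)..min(7,17-i):
  i=0: j in [9,7] -> 0
  i=1: j in [8,7] -> 0
  i=2: j in [7,7] -> 1
  i=3: j in [6,7] -> 2
H(17) = 0+0+1+2 = 3


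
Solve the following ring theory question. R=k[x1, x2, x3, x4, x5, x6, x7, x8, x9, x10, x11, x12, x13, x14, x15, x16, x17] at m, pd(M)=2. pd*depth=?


pd+depth=17
depth=17-2=15
pd*depth=2*15=30


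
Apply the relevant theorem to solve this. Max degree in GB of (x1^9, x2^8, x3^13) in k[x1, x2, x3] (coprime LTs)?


Pure powers, coprime LTs => already GB.
Degrees: 9, 8, 13
Max=13


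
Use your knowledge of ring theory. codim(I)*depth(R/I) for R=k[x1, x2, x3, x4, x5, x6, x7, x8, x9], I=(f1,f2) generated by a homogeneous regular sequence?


codim=2, depth=dim(R/I)=9-2=7
Product=2*7=14


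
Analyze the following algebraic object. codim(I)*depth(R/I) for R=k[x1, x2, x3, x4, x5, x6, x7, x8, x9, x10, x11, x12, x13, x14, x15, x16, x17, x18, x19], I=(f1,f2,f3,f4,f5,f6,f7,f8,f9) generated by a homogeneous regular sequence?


codim=9, depth=dim(R/I)=19-9=10
Product=9*10=90


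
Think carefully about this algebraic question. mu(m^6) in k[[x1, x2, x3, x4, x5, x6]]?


C(n+d-1,d)=C(11,6)=462


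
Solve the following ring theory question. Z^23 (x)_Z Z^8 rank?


rank(M(x)N) = rank(M)*rank(N)
23*8 = 184


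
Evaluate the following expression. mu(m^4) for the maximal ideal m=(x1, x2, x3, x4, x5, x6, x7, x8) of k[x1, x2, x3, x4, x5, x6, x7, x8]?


Graded Nakayama: mu(m^d) = dim_k (m^d/m^(d+1)) = #degree-4 monomials in 8 vars
C(n+d-1,d)=C(11,4)=330


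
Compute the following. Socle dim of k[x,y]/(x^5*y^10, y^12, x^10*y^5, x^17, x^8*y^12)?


Socle = ann(m) = span of standard monomials u with x*u, y*u in I (staircase corners).
Redundant generators: x^8*y^12
Minimal generators: x^17, x^10*y^5, x^5*y^10, y^12
Corners: x^4y^11, x^9y^9, x^16y^4
Socle dim=3


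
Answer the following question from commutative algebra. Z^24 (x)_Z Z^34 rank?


rank(M(x)N) = rank(M)*rank(N)
24*34 = 816


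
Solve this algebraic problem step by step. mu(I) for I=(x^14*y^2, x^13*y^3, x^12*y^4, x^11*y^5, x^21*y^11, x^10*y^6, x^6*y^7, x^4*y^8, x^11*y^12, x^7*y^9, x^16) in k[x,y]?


Remove redundant (divisible by others).
x^11*y^12 redundant.
x^21*y^11 redundant.
x^7*y^9 redundant.
Min: x^16, x^14*y^2, x^13*y^3, x^12*y^4, x^11*y^5, x^10*y^6, x^6*y^7, x^4*y^8
Count=8


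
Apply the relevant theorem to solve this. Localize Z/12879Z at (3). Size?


3-primary part: 12879=3^5*53
Size=3^5=243


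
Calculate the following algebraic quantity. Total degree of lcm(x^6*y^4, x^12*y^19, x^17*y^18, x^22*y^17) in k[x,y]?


lcm = componentwise max:
x: max(6,12,17,22)=22
y: max(4,19,18,17)=19
Total=22+19=41


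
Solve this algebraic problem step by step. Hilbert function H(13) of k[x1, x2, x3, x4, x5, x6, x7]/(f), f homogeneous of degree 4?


C(19,6)-C(15,6)=27132-5005=22127


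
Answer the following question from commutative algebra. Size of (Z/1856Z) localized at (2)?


2-primary part: 1856=2^6*29
Size=2^6=64


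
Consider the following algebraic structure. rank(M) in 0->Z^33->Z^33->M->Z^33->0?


Alt sum=0:
(-1)^0*33 + (-1)^1*33 + (-1)^2*? + (-1)^3*33=0
rank(M)=33


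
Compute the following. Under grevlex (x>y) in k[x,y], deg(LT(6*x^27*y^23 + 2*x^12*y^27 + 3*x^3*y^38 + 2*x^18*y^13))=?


LT: 6*x^27*y^23
deg_x=27, deg_y=23
Total=27+23=50


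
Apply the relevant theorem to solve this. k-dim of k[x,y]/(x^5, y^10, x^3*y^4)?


k[x,y]/I, I = (x^5, y^10, x^3*y^4)
Rect: 5x10=50. Corner: (5-3)x(10-4)=12.
dim = 50-12 = 38


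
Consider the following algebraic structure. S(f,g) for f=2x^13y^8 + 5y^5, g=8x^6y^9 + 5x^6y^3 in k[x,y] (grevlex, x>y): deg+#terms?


LT(f)=2x^13y^8, LT(g)=8x^6y^9
lcm(LM)=x^13y^9
S(f,g) (scaled by 16 to clear denominators) = 8y*f - 2x^7*g = -10x^13y^3 + 40y^6
2 terms, deg 16.
16+2=18


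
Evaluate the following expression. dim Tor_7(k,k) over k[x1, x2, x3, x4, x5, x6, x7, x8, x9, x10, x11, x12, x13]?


Koszul: C(n,i)=C(13,7)=1716


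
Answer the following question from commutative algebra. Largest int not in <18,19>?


gcd(18,19)=1 => F=ab-a-b=18*19-18-19=342-37=305


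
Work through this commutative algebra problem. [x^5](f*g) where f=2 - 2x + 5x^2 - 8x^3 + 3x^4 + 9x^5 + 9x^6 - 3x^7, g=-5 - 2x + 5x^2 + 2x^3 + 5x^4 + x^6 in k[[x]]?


[x^5] = sum a_i*b_j, i+j=5
  -2*5=-10
  5*2=10
  -8*5=-40
  3*-2=-6
  9*-5=-45
Sum=-91


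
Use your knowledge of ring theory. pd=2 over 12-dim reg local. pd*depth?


pd+depth=12
depth=12-2=10
pd*depth=2*10=20


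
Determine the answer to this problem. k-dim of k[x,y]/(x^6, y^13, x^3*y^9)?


k[x,y]/I, I = (x^6, y^13, x^3*y^9)
Rect: 6x13=78. Corner: (6-3)x(13-9)=12.
dim = 78-12 = 66


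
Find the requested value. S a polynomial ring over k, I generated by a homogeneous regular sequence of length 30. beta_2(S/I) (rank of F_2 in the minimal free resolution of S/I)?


Regular sequence => Koszul complex is the minimal free resolution.
Syz_1 minimally generated by Koszul relations f_i*e_j - f_j*e_i (i<j): mu(Syz_1) = beta_2 = C(m,2) = m(m-1)/2
m=30
30*29/2 = 435


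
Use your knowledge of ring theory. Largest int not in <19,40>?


gcd(19,40)=1 => F=ab-a-b=19*40-19-40=760-59=701


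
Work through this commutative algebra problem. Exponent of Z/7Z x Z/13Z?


Exponent = lcm of the cyclic orders; pairwise coprime => product.
7^1*13^1=7*13=91


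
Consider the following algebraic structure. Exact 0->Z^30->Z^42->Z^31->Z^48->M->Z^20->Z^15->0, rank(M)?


Alt sum=0:
(-1)^0*30 + (-1)^1*42 + (-1)^2*31 + (-1)^3*48 + (-1)^4*? + (-1)^5*20 + (-1)^6*15=0
rank(M)=34


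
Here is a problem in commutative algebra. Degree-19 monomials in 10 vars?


C(d+n-1,n-1)=C(28,9)=6906900


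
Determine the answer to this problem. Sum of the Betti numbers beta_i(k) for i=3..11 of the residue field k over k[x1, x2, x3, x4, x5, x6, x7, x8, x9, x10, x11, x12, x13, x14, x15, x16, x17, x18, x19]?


Koszul resolution: beta_i(k)=C(n,i), n=19
C(19,3)=969, C(19,4)=3876, C(19,5)=11628, C(19,6)=27132, C(19,7)=50388, C(19,8)=75582, C(19,9)=92378, C(19,10)=92378, C(19,11)=75582
Sum=429913


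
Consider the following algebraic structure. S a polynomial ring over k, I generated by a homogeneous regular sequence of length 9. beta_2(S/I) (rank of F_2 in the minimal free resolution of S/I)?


Regular sequence => Koszul complex is the minimal free resolution.
Syz_1 minimally generated by Koszul relations f_i*e_j - f_j*e_i (i<j): mu(Syz_1) = beta_2 = C(m,2) = m(m-1)/2
m=9
9*8/2 = 36


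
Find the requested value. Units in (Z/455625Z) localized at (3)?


Local ring = Z/729Z.
phi(729) = 3^5*(3-1) = 486
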